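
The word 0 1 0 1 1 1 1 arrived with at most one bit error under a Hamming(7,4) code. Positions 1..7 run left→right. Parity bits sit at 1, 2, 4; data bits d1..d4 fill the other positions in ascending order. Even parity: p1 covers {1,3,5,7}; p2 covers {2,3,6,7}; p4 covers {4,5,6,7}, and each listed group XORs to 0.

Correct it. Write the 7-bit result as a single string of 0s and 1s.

0001111

s1 (pos 1,3,5,7): 0⊕0⊕1⊕1 = 0
s2 (pos 2,3,6,7): 1⊕0⊕1⊕1 = 1
s4 (pos 4,5,6,7): 1⊕1⊕1⊕1 = 0
Syndrome s4…s1 = 010 → error at position 2.
Flip position 2: 0101111 → 0001111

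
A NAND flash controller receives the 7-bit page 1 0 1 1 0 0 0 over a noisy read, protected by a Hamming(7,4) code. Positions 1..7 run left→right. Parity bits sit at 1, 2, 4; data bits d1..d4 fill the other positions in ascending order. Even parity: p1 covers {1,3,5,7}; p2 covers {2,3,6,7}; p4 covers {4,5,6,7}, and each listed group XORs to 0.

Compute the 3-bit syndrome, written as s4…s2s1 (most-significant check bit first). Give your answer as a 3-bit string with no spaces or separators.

110

s1 (pos 1,3,5,7): 1⊕1⊕0⊕0 = 0
s2 (pos 2,3,6,7): 0⊕1⊕0⊕0 = 1
s4 (pos 4,5,6,7): 1⊕0⊕0⊕0 = 1
Syndrome s4…s1 = 110 → error at position 6.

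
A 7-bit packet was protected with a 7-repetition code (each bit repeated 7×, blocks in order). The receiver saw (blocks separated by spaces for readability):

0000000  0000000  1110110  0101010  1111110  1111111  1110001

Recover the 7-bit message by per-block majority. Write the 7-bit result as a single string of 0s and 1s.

0010111

Block 1 (0000000): 0 ones → 0
Block 2 (0000000): 0 ones → 0
Block 3 (1110110): 5 ones → 1
Block 4 (0101010): 3 ones → 0
Block 5 (1111110): 6 ones → 1
Block 6 (1111111): 7 ones → 1
Block 7 (1110001): 4 ones → 1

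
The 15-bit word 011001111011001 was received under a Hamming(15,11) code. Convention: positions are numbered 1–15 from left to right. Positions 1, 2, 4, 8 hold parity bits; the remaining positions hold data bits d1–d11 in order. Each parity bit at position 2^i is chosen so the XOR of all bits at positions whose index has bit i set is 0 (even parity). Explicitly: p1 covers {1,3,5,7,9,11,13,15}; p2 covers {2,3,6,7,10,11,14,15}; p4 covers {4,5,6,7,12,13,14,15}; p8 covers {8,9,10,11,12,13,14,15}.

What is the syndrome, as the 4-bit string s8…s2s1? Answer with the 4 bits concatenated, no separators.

s1 (pos 1,3,5,7,9,11,13,15): 0⊕1⊕0⊕1⊕1⊕1⊕0⊕1 = 1
s2 (pos 2,3,6,7,10,11,14,15): 1⊕1⊕1⊕1⊕0⊕1⊕0⊕1 = 0
s4 (pos 4,5,6,7,12,13,14,15): 0⊕0⊕1⊕1⊕1⊕0⊕0⊕1 = 0
s8 (pos 8,9,10,11,12,13,14,15): 1⊕1⊕0⊕1⊕1⊕0⊕0⊕1 = 1
Syndrome s8…s1 = 1001 → error at position 9.

1001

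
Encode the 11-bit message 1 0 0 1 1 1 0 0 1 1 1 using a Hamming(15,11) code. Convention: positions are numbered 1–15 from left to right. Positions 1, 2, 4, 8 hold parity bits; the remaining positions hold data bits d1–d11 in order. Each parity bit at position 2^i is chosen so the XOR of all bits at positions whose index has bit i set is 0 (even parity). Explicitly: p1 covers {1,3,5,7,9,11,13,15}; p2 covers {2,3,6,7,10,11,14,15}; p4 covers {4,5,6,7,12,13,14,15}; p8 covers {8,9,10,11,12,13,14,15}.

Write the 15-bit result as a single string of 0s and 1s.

Place data at non-parity positions: p1 p2 1 p4 0 0 1 p8 1 1 0 0 1 1 1
p1 (pos 1,3,5,7,9,11,13,15): XOR of data positions = 1⊕0⊕1⊕1⊕0⊕1⊕1 = 1
p2 (pos 2,3,6,7,10,11,14,15): XOR of data positions = 1⊕0⊕1⊕1⊕0⊕1⊕1 = 1
p4 (pos 4,5,6,7,12,13,14,15): XOR of data positions = 0⊕0⊕1⊕0⊕1⊕1⊕1 = 0
p8 (pos 8,9,10,11,12,13,14,15): XOR of data positions = 1⊕1⊕0⊕0⊕1⊕1⊕1 = 1
Codeword: 111000111100111

111000111100111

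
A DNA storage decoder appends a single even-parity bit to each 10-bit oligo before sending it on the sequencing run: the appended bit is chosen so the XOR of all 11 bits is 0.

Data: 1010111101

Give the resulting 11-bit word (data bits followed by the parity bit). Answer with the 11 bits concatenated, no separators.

10101111011

XOR of the 10 data bits: 1⊕0⊕1⊕0⊕1⊕1⊕1⊕1⊕0⊕1 = 1
Parity bit = 1 (so all 11 bits XOR to 0).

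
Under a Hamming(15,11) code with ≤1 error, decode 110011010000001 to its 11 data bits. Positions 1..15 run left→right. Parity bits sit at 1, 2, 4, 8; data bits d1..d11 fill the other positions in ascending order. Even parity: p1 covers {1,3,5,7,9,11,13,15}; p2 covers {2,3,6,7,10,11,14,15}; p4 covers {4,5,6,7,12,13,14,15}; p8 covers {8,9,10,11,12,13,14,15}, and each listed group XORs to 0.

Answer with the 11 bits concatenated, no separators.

s1 (pos 1,3,5,7,9,11,13,15): 1⊕0⊕1⊕0⊕0⊕0⊕0⊕1 = 1
s2 (pos 2,3,6,7,10,11,14,15): 1⊕0⊕1⊕0⊕0⊕0⊕0⊕1 = 1
s4 (pos 4,5,6,7,12,13,14,15): 0⊕1⊕1⊕0⊕0⊕0⊕0⊕1 = 1
s8 (pos 8,9,10,11,12,13,14,15): 1⊕0⊕0⊕0⊕0⊕0⊕0⊕1 = 0
Syndrome s8…s1 = 0111 → error at position 7.
Flip position 7: 110011010000001 → 110011110000001
Read data bits from positions 3,5,6,7,9,10,11,12,13,14,15: 01110000001

01110000001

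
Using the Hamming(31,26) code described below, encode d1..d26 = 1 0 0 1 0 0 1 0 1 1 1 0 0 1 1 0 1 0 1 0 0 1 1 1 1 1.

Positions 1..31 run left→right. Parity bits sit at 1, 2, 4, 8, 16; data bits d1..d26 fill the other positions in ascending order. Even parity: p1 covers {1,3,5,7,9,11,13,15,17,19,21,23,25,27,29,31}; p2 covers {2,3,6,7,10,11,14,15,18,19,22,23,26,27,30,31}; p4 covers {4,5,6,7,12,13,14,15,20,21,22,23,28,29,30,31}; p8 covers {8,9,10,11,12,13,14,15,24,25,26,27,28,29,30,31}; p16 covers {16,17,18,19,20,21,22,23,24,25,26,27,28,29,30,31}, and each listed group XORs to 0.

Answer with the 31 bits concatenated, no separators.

Place data at non-parity positions: p1 p2 1 p4 0 0 1 p8 0 0 1 0 1 1 1 p16 0 0 1 1 0 1 0 1 0 0 1 1 1 1 1
p1 (pos 1,3,5,7,9,11,13,15,17,19,21,23,25,27,29,31): XOR of data positions = 1⊕0⊕1⊕0⊕1⊕1⊕1⊕0⊕1⊕0⊕0⊕0⊕1⊕1⊕1 = 1
p2 (pos 2,3,6,7,10,11,14,15,18,19,22,23,26,27,30,31): XOR of data positions = 1⊕0⊕1⊕0⊕1⊕1⊕1⊕0⊕1⊕1⊕0⊕0⊕1⊕1⊕1 = 0
p4 (pos 4,5,6,7,12,13,14,15,20,21,22,23,28,29,30,31): XOR of data positions = 0⊕0⊕1⊕0⊕1⊕1⊕1⊕1⊕0⊕1⊕0⊕1⊕1⊕1⊕1 = 0
p8 (pos 8,9,10,11,12,13,14,15,24,25,26,27,28,29,30,31): XOR of data positions = 0⊕0⊕1⊕0⊕1⊕1⊕1⊕1⊕0⊕0⊕1⊕1⊕1⊕1⊕1 = 0
p16 (pos 16,17,18,19,20,21,22,23,24,25,26,27,28,29,30,31): XOR of data positions = 0⊕0⊕1⊕1⊕0⊕1⊕0⊕1⊕0⊕0⊕1⊕1⊕1⊕1⊕1 = 1
Codeword: 1010001000101111001101010011111

1010001000101111001101010011111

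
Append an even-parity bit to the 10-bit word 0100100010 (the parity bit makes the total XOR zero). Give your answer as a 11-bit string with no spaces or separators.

XOR of the 10 data bits: 0⊕1⊕0⊕0⊕1⊕0⊕0⊕0⊕1⊕0 = 1
Parity bit = 1 (so all 11 bits XOR to 0).

01001000101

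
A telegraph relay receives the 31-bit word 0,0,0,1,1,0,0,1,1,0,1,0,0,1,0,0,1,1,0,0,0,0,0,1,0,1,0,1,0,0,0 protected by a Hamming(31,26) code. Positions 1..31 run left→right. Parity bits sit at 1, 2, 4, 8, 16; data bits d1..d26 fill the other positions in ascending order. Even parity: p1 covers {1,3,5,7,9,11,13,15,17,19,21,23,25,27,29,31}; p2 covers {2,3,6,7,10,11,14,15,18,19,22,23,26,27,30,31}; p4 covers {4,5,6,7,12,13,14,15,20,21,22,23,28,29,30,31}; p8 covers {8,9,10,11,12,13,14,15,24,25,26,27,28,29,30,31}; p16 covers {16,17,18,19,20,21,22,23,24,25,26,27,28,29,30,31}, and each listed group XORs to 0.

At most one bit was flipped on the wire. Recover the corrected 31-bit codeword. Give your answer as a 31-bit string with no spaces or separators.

0001100110100100110000000101000

s1 (pos 1,3,5,7,9,11,13,15,17,19,21,23,25,27,29,31): 0⊕0⊕1⊕0⊕1⊕1⊕0⊕0⊕1⊕0⊕0⊕0⊕0⊕0⊕0⊕0 = 0
s2 (pos 2,3,6,7,10,11,14,15,18,19,22,23,26,27,30,31): 0⊕0⊕0⊕0⊕0⊕1⊕1⊕0⊕1⊕0⊕0⊕0⊕1⊕0⊕0⊕0 = 0
s4 (pos 4,5,6,7,12,13,14,15,20,21,22,23,28,29,30,31): 1⊕1⊕0⊕0⊕0⊕0⊕1⊕0⊕0⊕0⊕0⊕0⊕1⊕0⊕0⊕0 = 0
s8 (pos 8,9,10,11,12,13,14,15,24,25,26,27,28,29,30,31): 1⊕1⊕0⊕1⊕0⊕0⊕1⊕0⊕1⊕0⊕1⊕0⊕1⊕0⊕0⊕0 = 1
s16 (pos 16,17,18,19,20,21,22,23,24,25,26,27,28,29,30,31): 0⊕1⊕1⊕0⊕0⊕0⊕0⊕0⊕1⊕0⊕1⊕0⊕1⊕0⊕0⊕0 = 1
Syndrome s16…s1 = 11000 → error at position 24.
Flip position 24: 0001100110100100110000010101000 → 0001100110100100110000000101000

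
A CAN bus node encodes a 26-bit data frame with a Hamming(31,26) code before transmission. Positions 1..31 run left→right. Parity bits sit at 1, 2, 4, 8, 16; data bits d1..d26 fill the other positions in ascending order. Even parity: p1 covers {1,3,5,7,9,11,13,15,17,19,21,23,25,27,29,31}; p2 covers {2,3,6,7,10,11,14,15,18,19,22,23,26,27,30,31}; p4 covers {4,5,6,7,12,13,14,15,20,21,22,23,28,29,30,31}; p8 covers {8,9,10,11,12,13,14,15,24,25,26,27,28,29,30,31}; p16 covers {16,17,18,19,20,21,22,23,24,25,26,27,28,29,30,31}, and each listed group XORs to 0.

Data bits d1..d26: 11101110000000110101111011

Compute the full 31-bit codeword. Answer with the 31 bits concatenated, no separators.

Place data at non-parity positions: p1 p2 1 p4 1 1 0 p8 1 1 1 0 0 0 0 p16 0 0 0 1 1 0 1 0 1 1 1 1 0 1 1
p1 (pos 1,3,5,7,9,11,13,15,17,19,21,23,25,27,29,31): XOR of data positions = 1⊕1⊕0⊕1⊕1⊕0⊕0⊕0⊕0⊕1⊕1⊕1⊕1⊕0⊕1 = 1
p2 (pos 2,3,6,7,10,11,14,15,18,19,22,23,26,27,30,31): XOR of data positions = 1⊕1⊕0⊕1⊕1⊕0⊕0⊕0⊕0⊕0⊕1⊕1⊕1⊕1⊕1 = 1
p4 (pos 4,5,6,7,12,13,14,15,20,21,22,23,28,29,30,31): XOR of data positions = 1⊕1⊕0⊕0⊕0⊕0⊕0⊕1⊕1⊕0⊕1⊕1⊕0⊕1⊕1 = 0
p8 (pos 8,9,10,11,12,13,14,15,24,25,26,27,28,29,30,31): XOR of data positions = 1⊕1⊕1⊕0⊕0⊕0⊕0⊕0⊕1⊕1⊕1⊕1⊕0⊕1⊕1 = 1
p16 (pos 16,17,18,19,20,21,22,23,24,25,26,27,28,29,30,31): XOR of data positions = 0⊕0⊕0⊕1⊕1⊕0⊕1⊕0⊕1⊕1⊕1⊕1⊕0⊕1⊕1 = 1
Codeword: 1110110111100001000110101111011

1110110111100001000110101111011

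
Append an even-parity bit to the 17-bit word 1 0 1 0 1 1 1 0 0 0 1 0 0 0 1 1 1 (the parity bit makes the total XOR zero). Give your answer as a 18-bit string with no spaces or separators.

101011100010001111

XOR of the 17 data bits: 1⊕0⊕1⊕0⊕1⊕1⊕1⊕0⊕0⊕0⊕1⊕0⊕0⊕0⊕1⊕1⊕1 = 1
Parity bit = 1 (so all 18 bits XOR to 0).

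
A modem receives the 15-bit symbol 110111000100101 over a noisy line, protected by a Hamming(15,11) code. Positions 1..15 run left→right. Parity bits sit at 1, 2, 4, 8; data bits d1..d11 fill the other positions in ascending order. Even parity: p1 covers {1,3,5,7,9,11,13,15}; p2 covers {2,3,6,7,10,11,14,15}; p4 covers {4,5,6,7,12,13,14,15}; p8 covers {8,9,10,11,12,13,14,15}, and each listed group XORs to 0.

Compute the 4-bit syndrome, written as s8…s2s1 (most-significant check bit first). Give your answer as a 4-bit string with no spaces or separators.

1100

s1 (pos 1,3,5,7,9,11,13,15): 1⊕0⊕1⊕0⊕0⊕0⊕1⊕1 = 0
s2 (pos 2,3,6,7,10,11,14,15): 1⊕0⊕1⊕0⊕1⊕0⊕0⊕1 = 0
s4 (pos 4,5,6,7,12,13,14,15): 1⊕1⊕1⊕0⊕0⊕1⊕0⊕1 = 1
s8 (pos 8,9,10,11,12,13,14,15): 0⊕0⊕1⊕0⊕0⊕1⊕0⊕1 = 1
Syndrome s8…s1 = 1100 → error at position 12.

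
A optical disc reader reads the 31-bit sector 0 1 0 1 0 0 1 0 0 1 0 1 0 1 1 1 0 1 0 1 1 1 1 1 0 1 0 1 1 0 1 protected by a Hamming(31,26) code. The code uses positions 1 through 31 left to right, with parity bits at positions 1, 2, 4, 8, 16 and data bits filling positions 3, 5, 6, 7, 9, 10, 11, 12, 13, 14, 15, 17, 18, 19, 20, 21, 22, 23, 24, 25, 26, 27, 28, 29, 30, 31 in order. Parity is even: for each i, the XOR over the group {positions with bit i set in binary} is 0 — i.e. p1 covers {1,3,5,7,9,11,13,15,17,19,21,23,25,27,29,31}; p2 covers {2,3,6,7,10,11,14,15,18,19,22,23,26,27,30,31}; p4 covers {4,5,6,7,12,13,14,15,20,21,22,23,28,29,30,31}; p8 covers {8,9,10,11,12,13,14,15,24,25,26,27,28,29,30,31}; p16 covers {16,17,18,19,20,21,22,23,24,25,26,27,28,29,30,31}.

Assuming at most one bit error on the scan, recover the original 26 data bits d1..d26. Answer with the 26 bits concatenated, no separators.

s1 (pos 1,3,5,7,9,11,13,15,17,19,21,23,25,27,29,31): 0⊕0⊕0⊕1⊕0⊕0⊕0⊕1⊕0⊕0⊕1⊕1⊕0⊕0⊕1⊕1 = 0
s2 (pos 2,3,6,7,10,11,14,15,18,19,22,23,26,27,30,31): 1⊕0⊕0⊕1⊕1⊕0⊕1⊕1⊕1⊕0⊕1⊕1⊕1⊕0⊕0⊕1 = 0
s4 (pos 4,5,6,7,12,13,14,15,20,21,22,23,28,29,30,31): 1⊕0⊕0⊕1⊕1⊕0⊕1⊕1⊕1⊕1⊕1⊕1⊕1⊕1⊕0⊕1 = 0
s8 (pos 8,9,10,11,12,13,14,15,24,25,26,27,28,29,30,31): 0⊕0⊕1⊕0⊕1⊕0⊕1⊕1⊕1⊕0⊕1⊕0⊕1⊕1⊕0⊕1 = 1
s16 (pos 16,17,18,19,20,21,22,23,24,25,26,27,28,29,30,31): 1⊕0⊕1⊕0⊕1⊕1⊕1⊕1⊕1⊕0⊕1⊕0⊕1⊕1⊕0⊕1 = 1
Syndrome s16…s1 = 11000 → error at position 24.
Flip position 24: 0101001001010111010111110101101 → 0101001001010111010111100101101
Read data bits from positions 3,5,6,7,9,10,11,12,13,14,15,17,18,19,20,21,22,23,24,25,26,27,28,29,30,31: 00010101011010111100101101

00010101011010111100101101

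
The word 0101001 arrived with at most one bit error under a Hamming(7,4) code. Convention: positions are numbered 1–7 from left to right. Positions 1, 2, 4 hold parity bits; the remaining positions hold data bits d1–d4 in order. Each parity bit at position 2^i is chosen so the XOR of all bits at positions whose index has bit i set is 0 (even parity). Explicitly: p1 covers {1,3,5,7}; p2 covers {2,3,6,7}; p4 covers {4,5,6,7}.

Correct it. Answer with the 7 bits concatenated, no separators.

s1 (pos 1,3,5,7): 0⊕0⊕0⊕1 = 1
s2 (pos 2,3,6,7): 1⊕0⊕0⊕1 = 0
s4 (pos 4,5,6,7): 1⊕0⊕0⊕1 = 0
Syndrome s4…s1 = 001 → error at position 1.
Flip position 1: 0101001 → 1101001

1101001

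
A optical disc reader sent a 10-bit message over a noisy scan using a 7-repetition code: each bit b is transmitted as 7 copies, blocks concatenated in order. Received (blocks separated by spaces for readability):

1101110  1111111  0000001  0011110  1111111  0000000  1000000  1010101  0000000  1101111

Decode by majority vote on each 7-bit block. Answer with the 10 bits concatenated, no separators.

1101100101

Block 1 (1101110): 5 ones → 1
Block 2 (1111111): 7 ones → 1
Block 3 (0000001): 1 one → 0
Block 4 (0011110): 4 ones → 1
Block 5 (1111111): 7 ones → 1
Block 6 (0000000): 0 ones → 0
Block 7 (1000000): 1 one → 0
Block 8 (1010101): 4 ones → 1
Block 9 (0000000): 0 ones → 0
Block 10 (1101111): 6 ones → 1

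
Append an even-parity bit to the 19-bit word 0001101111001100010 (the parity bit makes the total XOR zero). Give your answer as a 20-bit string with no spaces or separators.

XOR of the 19 data bits: 0⊕0⊕0⊕1⊕1⊕0⊕1⊕1⊕1⊕1⊕0⊕0⊕1⊕1⊕0⊕0⊕0⊕1⊕0 = 1
Parity bit = 1 (so all 20 bits XOR to 0).

00011011110011000101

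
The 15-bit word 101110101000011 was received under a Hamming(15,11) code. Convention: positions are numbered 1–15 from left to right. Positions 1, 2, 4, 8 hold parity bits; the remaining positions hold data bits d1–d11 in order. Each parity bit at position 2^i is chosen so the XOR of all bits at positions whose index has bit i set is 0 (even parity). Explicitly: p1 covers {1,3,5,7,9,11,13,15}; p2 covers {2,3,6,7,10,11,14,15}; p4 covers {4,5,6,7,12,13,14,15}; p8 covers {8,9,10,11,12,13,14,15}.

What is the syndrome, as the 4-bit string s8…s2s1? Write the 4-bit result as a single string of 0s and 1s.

1100

s1 (pos 1,3,5,7,9,11,13,15): 1⊕1⊕1⊕1⊕1⊕0⊕0⊕1 = 0
s2 (pos 2,3,6,7,10,11,14,15): 0⊕1⊕0⊕1⊕0⊕0⊕1⊕1 = 0
s4 (pos 4,5,6,7,12,13,14,15): 1⊕1⊕0⊕1⊕0⊕0⊕1⊕1 = 1
s8 (pos 8,9,10,11,12,13,14,15): 0⊕1⊕0⊕0⊕0⊕0⊕1⊕1 = 1
Syndrome s8…s1 = 1100 → error at position 12.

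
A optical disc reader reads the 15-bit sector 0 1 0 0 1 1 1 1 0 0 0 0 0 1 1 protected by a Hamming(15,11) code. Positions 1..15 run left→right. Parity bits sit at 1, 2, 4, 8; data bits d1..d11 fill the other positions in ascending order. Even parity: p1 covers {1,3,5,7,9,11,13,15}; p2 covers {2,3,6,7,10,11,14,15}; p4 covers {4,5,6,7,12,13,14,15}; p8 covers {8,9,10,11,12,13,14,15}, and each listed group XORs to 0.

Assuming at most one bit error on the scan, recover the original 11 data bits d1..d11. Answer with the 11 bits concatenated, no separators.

01110000010

s1 (pos 1,3,5,7,9,11,13,15): 0⊕0⊕1⊕1⊕0⊕0⊕0⊕1 = 1
s2 (pos 2,3,6,7,10,11,14,15): 1⊕0⊕1⊕1⊕0⊕0⊕1⊕1 = 1
s4 (pos 4,5,6,7,12,13,14,15): 0⊕1⊕1⊕1⊕0⊕0⊕1⊕1 = 1
s8 (pos 8,9,10,11,12,13,14,15): 1⊕0⊕0⊕0⊕0⊕0⊕1⊕1 = 1
Syndrome s8…s1 = 1111 → error at position 15.
Flip position 15: 010011110000011 → 010011110000010
Read data bits from positions 3,5,6,7,9,10,11,12,13,14,15: 01110000010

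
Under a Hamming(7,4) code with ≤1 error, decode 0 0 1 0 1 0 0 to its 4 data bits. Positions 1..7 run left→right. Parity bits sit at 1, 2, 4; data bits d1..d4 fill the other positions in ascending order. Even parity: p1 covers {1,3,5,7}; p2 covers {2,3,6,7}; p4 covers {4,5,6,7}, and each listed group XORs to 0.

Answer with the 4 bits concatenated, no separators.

s1 (pos 1,3,5,7): 0⊕1⊕1⊕0 = 0
s2 (pos 2,3,6,7): 0⊕1⊕0⊕0 = 1
s4 (pos 4,5,6,7): 0⊕1⊕0⊕0 = 1
Syndrome s4…s1 = 110 → error at position 6.
Flip position 6: 0010100 → 0010110
Read data bits from positions 3,5,6,7: 1110

1110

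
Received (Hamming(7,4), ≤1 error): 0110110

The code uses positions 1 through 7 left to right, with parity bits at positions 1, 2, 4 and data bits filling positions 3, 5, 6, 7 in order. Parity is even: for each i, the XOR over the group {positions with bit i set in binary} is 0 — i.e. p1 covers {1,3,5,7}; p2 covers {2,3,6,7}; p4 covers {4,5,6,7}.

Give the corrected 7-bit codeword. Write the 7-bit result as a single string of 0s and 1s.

s1 (pos 1,3,5,7): 0⊕1⊕1⊕0 = 0
s2 (pos 2,3,6,7): 1⊕1⊕1⊕0 = 1
s4 (pos 4,5,6,7): 0⊕1⊕1⊕0 = 0
Syndrome s4…s1 = 010 → error at position 2.
Flip position 2: 0110110 → 0010110

0010110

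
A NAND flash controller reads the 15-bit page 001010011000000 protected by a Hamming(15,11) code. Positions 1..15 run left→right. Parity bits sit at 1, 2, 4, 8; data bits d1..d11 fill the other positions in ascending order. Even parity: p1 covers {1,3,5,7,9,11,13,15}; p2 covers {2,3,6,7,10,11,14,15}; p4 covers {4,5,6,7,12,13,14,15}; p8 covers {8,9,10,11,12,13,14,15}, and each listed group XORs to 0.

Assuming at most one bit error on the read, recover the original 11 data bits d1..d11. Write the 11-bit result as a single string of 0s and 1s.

s1 (pos 1,3,5,7,9,11,13,15): 0⊕1⊕1⊕0⊕1⊕0⊕0⊕0 = 1
s2 (pos 2,3,6,7,10,11,14,15): 0⊕1⊕0⊕0⊕0⊕0⊕0⊕0 = 1
s4 (pos 4,5,6,7,12,13,14,15): 0⊕1⊕0⊕0⊕0⊕0⊕0⊕0 = 1
s8 (pos 8,9,10,11,12,13,14,15): 1⊕1⊕0⊕0⊕0⊕0⊕0⊕0 = 0
Syndrome s8…s1 = 0111 → error at position 7.
Flip position 7: 001010011000000 → 001010111000000
Read data bits from positions 3,5,6,7,9,10,11,12,13,14,15: 11011000000

11011000000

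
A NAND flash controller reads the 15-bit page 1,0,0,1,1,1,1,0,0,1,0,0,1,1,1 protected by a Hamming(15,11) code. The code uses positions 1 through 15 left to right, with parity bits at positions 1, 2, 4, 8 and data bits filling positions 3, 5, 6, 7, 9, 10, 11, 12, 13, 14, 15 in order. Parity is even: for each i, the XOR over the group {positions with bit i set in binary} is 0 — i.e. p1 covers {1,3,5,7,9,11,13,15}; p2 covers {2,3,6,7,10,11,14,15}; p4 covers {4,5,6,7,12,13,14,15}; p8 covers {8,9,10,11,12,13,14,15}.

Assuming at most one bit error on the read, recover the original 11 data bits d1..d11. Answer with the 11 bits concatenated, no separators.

01100100111

s1 (pos 1,3,5,7,9,11,13,15): 1⊕0⊕1⊕1⊕0⊕0⊕1⊕1 = 1
s2 (pos 2,3,6,7,10,11,14,15): 0⊕0⊕1⊕1⊕1⊕0⊕1⊕1 = 1
s4 (pos 4,5,6,7,12,13,14,15): 1⊕1⊕1⊕1⊕0⊕1⊕1⊕1 = 1
s8 (pos 8,9,10,11,12,13,14,15): 0⊕0⊕1⊕0⊕0⊕1⊕1⊕1 = 0
Syndrome s8…s1 = 0111 → error at position 7.
Flip position 7: 100111100100111 → 100111000100111
Read data bits from positions 3,5,6,7,9,10,11,12,13,14,15: 01100100111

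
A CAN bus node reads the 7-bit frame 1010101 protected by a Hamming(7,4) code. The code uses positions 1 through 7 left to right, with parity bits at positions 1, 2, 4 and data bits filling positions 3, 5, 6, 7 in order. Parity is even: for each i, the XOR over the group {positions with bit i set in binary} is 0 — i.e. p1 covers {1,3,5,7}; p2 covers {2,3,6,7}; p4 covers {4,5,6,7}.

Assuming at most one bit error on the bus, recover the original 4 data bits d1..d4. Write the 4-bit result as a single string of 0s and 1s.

1101

s1 (pos 1,3,5,7): 1⊕1⊕1⊕1 = 0
s2 (pos 2,3,6,7): 0⊕1⊕0⊕1 = 0
s4 (pos 4,5,6,7): 0⊕1⊕0⊕1 = 0
Syndrome s4…s1 = 000 → no error.
Read data bits from positions 3,5,6,7: 1101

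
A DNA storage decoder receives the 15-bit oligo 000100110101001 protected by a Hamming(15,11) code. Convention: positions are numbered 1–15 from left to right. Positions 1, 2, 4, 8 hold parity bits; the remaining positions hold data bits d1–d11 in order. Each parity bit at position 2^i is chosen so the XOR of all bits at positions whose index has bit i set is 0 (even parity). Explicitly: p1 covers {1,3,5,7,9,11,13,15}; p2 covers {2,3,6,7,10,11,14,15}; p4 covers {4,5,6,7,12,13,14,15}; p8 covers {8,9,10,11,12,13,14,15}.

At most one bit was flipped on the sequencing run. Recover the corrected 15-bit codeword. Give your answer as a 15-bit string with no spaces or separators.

s1 (pos 1,3,5,7,9,11,13,15): 0⊕0⊕0⊕1⊕0⊕0⊕0⊕1 = 0
s2 (pos 2,3,6,7,10,11,14,15): 0⊕0⊕0⊕1⊕1⊕0⊕0⊕1 = 1
s4 (pos 4,5,6,7,12,13,14,15): 1⊕0⊕0⊕1⊕1⊕0⊕0⊕1 = 0
s8 (pos 8,9,10,11,12,13,14,15): 1⊕0⊕1⊕0⊕1⊕0⊕0⊕1 = 0
Syndrome s8…s1 = 0010 → error at position 2.
Flip position 2: 000100110101001 → 010100110101001

010100110101001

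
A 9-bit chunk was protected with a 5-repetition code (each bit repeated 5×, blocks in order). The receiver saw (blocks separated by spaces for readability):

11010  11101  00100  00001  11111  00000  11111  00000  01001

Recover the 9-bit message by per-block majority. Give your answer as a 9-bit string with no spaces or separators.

110010100

Block 1 (11010): 3 ones → 1
Block 2 (11101): 4 ones → 1
Block 3 (00100): 1 one → 0
Block 4 (00001): 1 one → 0
Block 5 (11111): 5 ones → 1
Block 6 (00000): 0 ones → 0
Block 7 (11111): 5 ones → 1
Block 8 (00000): 0 ones → 0
Block 9 (01001): 2 ones → 0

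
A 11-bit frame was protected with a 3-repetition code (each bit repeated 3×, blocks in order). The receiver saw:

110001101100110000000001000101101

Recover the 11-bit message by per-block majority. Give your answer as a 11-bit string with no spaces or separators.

Block 1 (110): 2 ones → 1
Block 2 (001): 1 one → 0
Block 3 (101): 2 ones → 1
Block 4 (100): 1 one → 0
Block 5 (110): 2 ones → 1
Block 6 (000): 0 ones → 0
Block 7 (000): 0 ones → 0
Block 8 (001): 1 one → 0
Block 9 (000): 0 ones → 0
Block 10 (101): 2 ones → 1
Block 11 (101): 2 ones → 1

10101000011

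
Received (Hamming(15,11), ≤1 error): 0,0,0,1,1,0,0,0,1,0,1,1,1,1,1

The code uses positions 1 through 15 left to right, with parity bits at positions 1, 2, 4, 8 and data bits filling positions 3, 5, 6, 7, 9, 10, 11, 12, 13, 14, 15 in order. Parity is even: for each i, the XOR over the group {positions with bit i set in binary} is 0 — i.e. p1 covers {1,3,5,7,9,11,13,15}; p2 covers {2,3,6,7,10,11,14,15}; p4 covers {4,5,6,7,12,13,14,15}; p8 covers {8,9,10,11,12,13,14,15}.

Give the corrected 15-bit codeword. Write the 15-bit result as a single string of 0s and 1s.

001110001011111

s1 (pos 1,3,5,7,9,11,13,15): 0⊕0⊕1⊕0⊕1⊕1⊕1⊕1 = 1
s2 (pos 2,3,6,7,10,11,14,15): 0⊕0⊕0⊕0⊕0⊕1⊕1⊕1 = 1
s4 (pos 4,5,6,7,12,13,14,15): 1⊕1⊕0⊕0⊕1⊕1⊕1⊕1 = 0
s8 (pos 8,9,10,11,12,13,14,15): 0⊕1⊕0⊕1⊕1⊕1⊕1⊕1 = 0
Syndrome s8…s1 = 0011 → error at position 3.
Flip position 3: 000110001011111 → 001110001011111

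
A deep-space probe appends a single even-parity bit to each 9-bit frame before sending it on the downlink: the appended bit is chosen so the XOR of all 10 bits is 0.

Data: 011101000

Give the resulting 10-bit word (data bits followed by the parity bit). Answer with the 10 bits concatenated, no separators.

XOR of the 9 data bits: 0⊕1⊕1⊕1⊕0⊕1⊕0⊕0⊕0 = 0
Parity bit = 0 (so all 10 bits XOR to 0).

0111010000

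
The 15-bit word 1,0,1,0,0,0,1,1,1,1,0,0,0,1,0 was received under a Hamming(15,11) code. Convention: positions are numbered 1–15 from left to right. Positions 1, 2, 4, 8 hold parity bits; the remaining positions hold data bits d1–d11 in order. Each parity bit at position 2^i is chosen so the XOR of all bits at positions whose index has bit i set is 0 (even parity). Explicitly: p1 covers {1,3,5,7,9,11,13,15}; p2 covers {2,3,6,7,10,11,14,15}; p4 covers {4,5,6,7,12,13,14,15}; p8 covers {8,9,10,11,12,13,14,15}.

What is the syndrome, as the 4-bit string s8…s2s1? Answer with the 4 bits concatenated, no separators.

s1 (pos 1,3,5,7,9,11,13,15): 1⊕1⊕0⊕1⊕1⊕0⊕0⊕0 = 0
s2 (pos 2,3,6,7,10,11,14,15): 0⊕1⊕0⊕1⊕1⊕0⊕1⊕0 = 0
s4 (pos 4,5,6,7,12,13,14,15): 0⊕0⊕0⊕1⊕0⊕0⊕1⊕0 = 0
s8 (pos 8,9,10,11,12,13,14,15): 1⊕1⊕1⊕0⊕0⊕0⊕1⊕0 = 0
Syndrome s8…s1 = 0000 → no error.

0000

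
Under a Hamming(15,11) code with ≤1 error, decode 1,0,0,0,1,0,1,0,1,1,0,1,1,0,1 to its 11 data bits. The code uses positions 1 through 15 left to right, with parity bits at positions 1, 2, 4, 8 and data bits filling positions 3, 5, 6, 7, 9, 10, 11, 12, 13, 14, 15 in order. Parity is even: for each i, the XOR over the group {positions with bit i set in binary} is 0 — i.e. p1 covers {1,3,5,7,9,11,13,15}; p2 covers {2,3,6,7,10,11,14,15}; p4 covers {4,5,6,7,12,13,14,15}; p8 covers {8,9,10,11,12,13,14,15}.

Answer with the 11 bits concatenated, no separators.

01011101111

s1 (pos 1,3,5,7,9,11,13,15): 1⊕0⊕1⊕1⊕1⊕0⊕1⊕1 = 0
s2 (pos 2,3,6,7,10,11,14,15): 0⊕0⊕0⊕1⊕1⊕0⊕0⊕1 = 1
s4 (pos 4,5,6,7,12,13,14,15): 0⊕1⊕0⊕1⊕1⊕1⊕0⊕1 = 1
s8 (pos 8,9,10,11,12,13,14,15): 0⊕1⊕1⊕0⊕1⊕1⊕0⊕1 = 1
Syndrome s8…s1 = 1110 → error at position 14.
Flip position 14: 100010101101101 → 100010101101111
Read data bits from positions 3,5,6,7,9,10,11,12,13,14,15: 01011101111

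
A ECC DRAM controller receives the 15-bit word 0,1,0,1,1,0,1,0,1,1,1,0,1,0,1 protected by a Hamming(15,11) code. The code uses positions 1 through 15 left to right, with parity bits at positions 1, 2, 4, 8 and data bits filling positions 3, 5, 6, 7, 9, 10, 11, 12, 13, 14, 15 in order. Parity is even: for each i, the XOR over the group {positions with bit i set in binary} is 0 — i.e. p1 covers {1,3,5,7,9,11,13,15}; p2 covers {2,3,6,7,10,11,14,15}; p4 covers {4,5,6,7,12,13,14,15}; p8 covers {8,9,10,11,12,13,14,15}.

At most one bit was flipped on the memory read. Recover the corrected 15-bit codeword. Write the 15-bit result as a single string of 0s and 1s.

010110101110111

s1 (pos 1,3,5,7,9,11,13,15): 0⊕0⊕1⊕1⊕1⊕1⊕1⊕1 = 0
s2 (pos 2,3,6,7,10,11,14,15): 1⊕0⊕0⊕1⊕1⊕1⊕0⊕1 = 1
s4 (pos 4,5,6,7,12,13,14,15): 1⊕1⊕0⊕1⊕0⊕1⊕0⊕1 = 1
s8 (pos 8,9,10,11,12,13,14,15): 0⊕1⊕1⊕1⊕0⊕1⊕0⊕1 = 1
Syndrome s8…s1 = 1110 → error at position 14.
Flip position 14: 010110101110101 → 010110101110111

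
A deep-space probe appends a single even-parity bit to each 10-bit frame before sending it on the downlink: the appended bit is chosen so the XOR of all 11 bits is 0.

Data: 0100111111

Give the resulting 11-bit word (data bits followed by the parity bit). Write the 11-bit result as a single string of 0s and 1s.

XOR of the 10 data bits: 0⊕1⊕0⊕0⊕1⊕1⊕1⊕1⊕1⊕1 = 1
Parity bit = 1 (so all 11 bits XOR to 0).

01001111111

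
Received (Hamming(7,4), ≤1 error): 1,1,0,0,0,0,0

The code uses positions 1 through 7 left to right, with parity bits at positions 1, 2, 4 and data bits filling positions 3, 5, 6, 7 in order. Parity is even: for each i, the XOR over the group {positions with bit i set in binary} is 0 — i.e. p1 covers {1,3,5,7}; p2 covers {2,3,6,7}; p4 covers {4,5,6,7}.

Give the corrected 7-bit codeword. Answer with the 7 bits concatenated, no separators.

1110000

s1 (pos 1,3,5,7): 1⊕0⊕0⊕0 = 1
s2 (pos 2,3,6,7): 1⊕0⊕0⊕0 = 1
s4 (pos 4,5,6,7): 0⊕0⊕0⊕0 = 0
Syndrome s4…s1 = 011 → error at position 3.
Flip position 3: 1100000 → 1110000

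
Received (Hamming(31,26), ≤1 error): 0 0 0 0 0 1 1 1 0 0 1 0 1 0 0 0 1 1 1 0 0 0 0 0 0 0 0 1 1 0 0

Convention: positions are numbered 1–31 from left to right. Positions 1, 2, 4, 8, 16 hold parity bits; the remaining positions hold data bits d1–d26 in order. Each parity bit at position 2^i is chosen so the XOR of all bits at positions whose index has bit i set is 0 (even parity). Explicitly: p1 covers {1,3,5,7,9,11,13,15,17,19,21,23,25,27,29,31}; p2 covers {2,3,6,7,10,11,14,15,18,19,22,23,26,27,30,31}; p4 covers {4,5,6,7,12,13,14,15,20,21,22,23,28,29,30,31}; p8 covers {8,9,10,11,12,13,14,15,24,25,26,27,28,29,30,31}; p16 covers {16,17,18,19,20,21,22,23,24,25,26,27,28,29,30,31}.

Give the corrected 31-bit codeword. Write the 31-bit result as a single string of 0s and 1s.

s1 (pos 1,3,5,7,9,11,13,15,17,19,21,23,25,27,29,31): 0⊕0⊕0⊕1⊕0⊕1⊕1⊕0⊕1⊕1⊕0⊕0⊕0⊕0⊕1⊕0 = 0
s2 (pos 2,3,6,7,10,11,14,15,18,19,22,23,26,27,30,31): 0⊕0⊕1⊕1⊕0⊕1⊕0⊕0⊕1⊕1⊕0⊕0⊕0⊕0⊕0⊕0 = 1
s4 (pos 4,5,6,7,12,13,14,15,20,21,22,23,28,29,30,31): 0⊕0⊕1⊕1⊕0⊕1⊕0⊕0⊕0⊕0⊕0⊕0⊕1⊕1⊕0⊕0 = 1
s8 (pos 8,9,10,11,12,13,14,15,24,25,26,27,28,29,30,31): 1⊕0⊕0⊕1⊕0⊕1⊕0⊕0⊕0⊕0⊕0⊕0⊕1⊕1⊕0⊕0 = 1
s16 (pos 16,17,18,19,20,21,22,23,24,25,26,27,28,29,30,31): 0⊕1⊕1⊕1⊕0⊕0⊕0⊕0⊕0⊕0⊕0⊕0⊕1⊕1⊕0⊕0 = 1
Syndrome s16…s1 = 11110 → error at position 30.
Flip position 30: 0000011100101000111000000001100 → 0000011100101000111000000001110

0000011100101000111000000001110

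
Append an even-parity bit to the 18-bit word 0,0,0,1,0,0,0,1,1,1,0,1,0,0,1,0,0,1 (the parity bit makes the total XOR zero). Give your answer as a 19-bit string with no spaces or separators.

0001000111010010011

XOR of the 18 data bits: 0⊕0⊕0⊕1⊕0⊕0⊕0⊕1⊕1⊕1⊕0⊕1⊕0⊕0⊕1⊕0⊕0⊕1 = 1
Parity bit = 1 (so all 19 bits XOR to 0).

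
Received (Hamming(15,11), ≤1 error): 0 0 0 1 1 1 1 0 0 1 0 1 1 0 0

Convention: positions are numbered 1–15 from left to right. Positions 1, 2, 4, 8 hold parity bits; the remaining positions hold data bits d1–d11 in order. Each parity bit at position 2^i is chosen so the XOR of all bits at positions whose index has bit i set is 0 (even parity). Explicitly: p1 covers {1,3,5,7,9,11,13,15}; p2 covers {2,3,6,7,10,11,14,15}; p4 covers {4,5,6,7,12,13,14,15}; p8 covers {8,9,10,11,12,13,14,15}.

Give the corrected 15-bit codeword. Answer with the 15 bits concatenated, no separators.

s1 (pos 1,3,5,7,9,11,13,15): 0⊕0⊕1⊕1⊕0⊕0⊕1⊕0 = 1
s2 (pos 2,3,6,7,10,11,14,15): 0⊕0⊕1⊕1⊕1⊕0⊕0⊕0 = 1
s4 (pos 4,5,6,7,12,13,14,15): 1⊕1⊕1⊕1⊕1⊕1⊕0⊕0 = 0
s8 (pos 8,9,10,11,12,13,14,15): 0⊕0⊕1⊕0⊕1⊕1⊕0⊕0 = 1
Syndrome s8…s1 = 1011 → error at position 11.
Flip position 11: 000111100101100 → 000111100111100

000111100111100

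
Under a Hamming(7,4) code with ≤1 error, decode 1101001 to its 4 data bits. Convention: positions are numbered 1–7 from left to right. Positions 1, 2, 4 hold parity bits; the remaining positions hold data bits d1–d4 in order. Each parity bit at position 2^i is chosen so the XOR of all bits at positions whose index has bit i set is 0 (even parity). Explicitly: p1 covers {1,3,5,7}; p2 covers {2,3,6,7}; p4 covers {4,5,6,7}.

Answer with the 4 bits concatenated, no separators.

0001

s1 (pos 1,3,5,7): 1⊕0⊕0⊕1 = 0
s2 (pos 2,3,6,7): 1⊕0⊕0⊕1 = 0
s4 (pos 4,5,6,7): 1⊕0⊕0⊕1 = 0
Syndrome s4…s1 = 000 → no error.
Read data bits from positions 3,5,6,7: 0001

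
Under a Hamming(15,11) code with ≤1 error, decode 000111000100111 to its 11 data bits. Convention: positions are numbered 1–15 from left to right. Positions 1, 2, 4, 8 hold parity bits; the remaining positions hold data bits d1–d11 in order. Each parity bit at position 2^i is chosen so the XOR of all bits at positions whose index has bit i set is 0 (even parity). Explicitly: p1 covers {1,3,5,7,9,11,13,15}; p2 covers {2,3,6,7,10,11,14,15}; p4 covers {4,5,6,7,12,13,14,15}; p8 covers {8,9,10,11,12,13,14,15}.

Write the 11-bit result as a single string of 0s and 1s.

s1 (pos 1,3,5,7,9,11,13,15): 0⊕0⊕1⊕0⊕0⊕0⊕1⊕1 = 1
s2 (pos 2,3,6,7,10,11,14,15): 0⊕0⊕1⊕0⊕1⊕0⊕1⊕1 = 0
s4 (pos 4,5,6,7,12,13,14,15): 1⊕1⊕1⊕0⊕0⊕1⊕1⊕1 = 0
s8 (pos 8,9,10,11,12,13,14,15): 0⊕0⊕1⊕0⊕0⊕1⊕1⊕1 = 0
Syndrome s8…s1 = 0001 → error at position 1.
Flip position 1: 000111000100111 → 100111000100111
Read data bits from positions 3,5,6,7,9,10,11,12,13,14,15: 01100100111

01100100111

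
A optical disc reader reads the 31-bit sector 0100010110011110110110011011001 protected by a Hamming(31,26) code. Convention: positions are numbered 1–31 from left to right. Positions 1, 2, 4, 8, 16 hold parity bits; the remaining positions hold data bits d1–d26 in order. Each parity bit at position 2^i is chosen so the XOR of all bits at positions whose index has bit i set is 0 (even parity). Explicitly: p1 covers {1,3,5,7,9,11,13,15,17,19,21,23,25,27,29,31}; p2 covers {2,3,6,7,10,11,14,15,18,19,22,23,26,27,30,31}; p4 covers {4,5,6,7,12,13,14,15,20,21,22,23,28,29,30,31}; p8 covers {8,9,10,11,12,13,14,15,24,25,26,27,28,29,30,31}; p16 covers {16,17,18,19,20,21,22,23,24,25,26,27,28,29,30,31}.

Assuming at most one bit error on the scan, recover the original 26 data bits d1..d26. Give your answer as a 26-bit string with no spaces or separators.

s1 (pos 1,3,5,7,9,11,13,15,17,19,21,23,25,27,29,31): 0⊕0⊕0⊕0⊕1⊕0⊕1⊕1⊕1⊕0⊕1⊕0⊕1⊕1⊕0⊕1 = 0
s2 (pos 2,3,6,7,10,11,14,15,18,19,22,23,26,27,30,31): 1⊕0⊕1⊕0⊕0⊕0⊕1⊕1⊕1⊕0⊕0⊕0⊕0⊕1⊕0⊕1 = 1
s4 (pos 4,5,6,7,12,13,14,15,20,21,22,23,28,29,30,31): 0⊕0⊕1⊕0⊕1⊕1⊕1⊕1⊕1⊕1⊕0⊕0⊕1⊕0⊕0⊕1 = 1
s8 (pos 8,9,10,11,12,13,14,15,24,25,26,27,28,29,30,31): 1⊕1⊕0⊕0⊕1⊕1⊕1⊕1⊕1⊕1⊕0⊕1⊕1⊕0⊕0⊕1 = 1
s16 (pos 16,17,18,19,20,21,22,23,24,25,26,27,28,29,30,31): 0⊕1⊕1⊕0⊕1⊕1⊕0⊕0⊕1⊕1⊕0⊕1⊕1⊕0⊕0⊕1 = 1
Syndrome s16…s1 = 11110 → error at position 30.
Flip position 30: 0100010110011110110110011011001 → 0100010110011110110110011011011
Read data bits from positions 3,5,6,7,9,10,11,12,13,14,15,17,18,19,20,21,22,23,24,25,26,27,28,29,30,31: 00101001111110110011011011

00101001111110110011011011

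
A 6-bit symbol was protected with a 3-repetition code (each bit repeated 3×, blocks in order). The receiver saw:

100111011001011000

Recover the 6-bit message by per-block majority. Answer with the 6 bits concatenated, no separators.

Block 1 (100): 1 one → 0
Block 2 (111): 3 ones → 1
Block 3 (011): 2 ones → 1
Block 4 (001): 1 one → 0
Block 5 (011): 2 ones → 1
Block 6 (000): 0 ones → 0

011010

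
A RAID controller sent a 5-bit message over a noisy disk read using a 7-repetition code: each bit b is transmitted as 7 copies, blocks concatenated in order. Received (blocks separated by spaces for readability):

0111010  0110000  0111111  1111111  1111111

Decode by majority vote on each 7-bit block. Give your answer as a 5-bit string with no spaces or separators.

10111

Block 1 (0111010): 4 ones → 1
Block 2 (0110000): 2 ones → 0
Block 3 (0111111): 6 ones → 1
Block 4 (1111111): 7 ones → 1
Block 5 (1111111): 7 ones → 1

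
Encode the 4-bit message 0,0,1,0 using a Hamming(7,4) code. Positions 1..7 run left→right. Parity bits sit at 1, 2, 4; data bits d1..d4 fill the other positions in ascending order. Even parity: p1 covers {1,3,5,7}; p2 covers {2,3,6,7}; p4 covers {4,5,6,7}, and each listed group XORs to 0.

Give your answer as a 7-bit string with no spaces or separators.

Place data at non-parity positions: p1 p2 0 p4 0 1 0
p1 (pos 1,3,5,7): XOR of data positions = 0⊕0⊕0 = 0
p2 (pos 2,3,6,7): XOR of data positions = 0⊕1⊕0 = 1
p4 (pos 4,5,6,7): XOR of data positions = 0⊕1⊕0 = 1
Codeword: 0101010

0101010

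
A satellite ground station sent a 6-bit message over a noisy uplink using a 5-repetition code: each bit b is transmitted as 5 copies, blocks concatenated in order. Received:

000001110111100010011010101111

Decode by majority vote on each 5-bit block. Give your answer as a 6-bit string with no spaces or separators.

Block 1 (00000): 0 ones → 0
Block 2 (11101): 4 ones → 1
Block 3 (11100): 3 ones → 1
Block 4 (01001): 2 ones → 0
Block 5 (10101): 3 ones → 1
Block 6 (01111): 4 ones → 1

011011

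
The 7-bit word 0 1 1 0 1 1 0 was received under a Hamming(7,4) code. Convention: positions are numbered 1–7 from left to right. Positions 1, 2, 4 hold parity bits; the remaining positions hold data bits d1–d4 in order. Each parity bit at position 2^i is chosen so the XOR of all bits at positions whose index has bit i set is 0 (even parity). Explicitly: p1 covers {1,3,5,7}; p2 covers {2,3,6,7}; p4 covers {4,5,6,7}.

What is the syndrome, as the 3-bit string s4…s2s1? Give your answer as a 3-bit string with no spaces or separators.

010

s1 (pos 1,3,5,7): 0⊕1⊕1⊕0 = 0
s2 (pos 2,3,6,7): 1⊕1⊕1⊕0 = 1
s4 (pos 4,5,6,7): 0⊕1⊕1⊕0 = 0
Syndrome s4…s1 = 010 → error at position 2.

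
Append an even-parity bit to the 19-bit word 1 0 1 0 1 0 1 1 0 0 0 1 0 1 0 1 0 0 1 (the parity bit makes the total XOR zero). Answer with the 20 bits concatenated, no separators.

XOR of the 19 data bits: 1⊕0⊕1⊕0⊕1⊕0⊕1⊕1⊕0⊕0⊕0⊕1⊕0⊕1⊕0⊕1⊕0⊕0⊕1 = 1
Parity bit = 1 (so all 20 bits XOR to 0).

10101011000101010011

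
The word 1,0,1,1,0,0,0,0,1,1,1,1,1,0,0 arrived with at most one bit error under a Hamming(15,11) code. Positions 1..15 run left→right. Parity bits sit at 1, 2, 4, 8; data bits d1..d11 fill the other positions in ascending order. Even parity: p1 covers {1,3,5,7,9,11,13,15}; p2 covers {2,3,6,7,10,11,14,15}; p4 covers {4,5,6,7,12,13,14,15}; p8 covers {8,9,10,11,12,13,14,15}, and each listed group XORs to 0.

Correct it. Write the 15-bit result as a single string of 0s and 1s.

101100001111101

s1 (pos 1,3,5,7,9,11,13,15): 1⊕1⊕0⊕0⊕1⊕1⊕1⊕0 = 1
s2 (pos 2,3,6,7,10,11,14,15): 0⊕1⊕0⊕0⊕1⊕1⊕0⊕0 = 1
s4 (pos 4,5,6,7,12,13,14,15): 1⊕0⊕0⊕0⊕1⊕1⊕0⊕0 = 1
s8 (pos 8,9,10,11,12,13,14,15): 0⊕1⊕1⊕1⊕1⊕1⊕0⊕0 = 1
Syndrome s8…s1 = 1111 → error at position 15.
Flip position 15: 101100001111100 → 101100001111101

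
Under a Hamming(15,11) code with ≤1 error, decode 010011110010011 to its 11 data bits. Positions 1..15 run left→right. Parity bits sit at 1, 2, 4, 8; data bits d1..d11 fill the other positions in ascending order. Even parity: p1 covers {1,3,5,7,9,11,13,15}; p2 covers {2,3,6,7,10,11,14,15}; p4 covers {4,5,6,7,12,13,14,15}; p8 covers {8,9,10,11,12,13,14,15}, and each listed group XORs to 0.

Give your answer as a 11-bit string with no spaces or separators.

01110010011

s1 (pos 1,3,5,7,9,11,13,15): 0⊕0⊕1⊕1⊕0⊕1⊕0⊕1 = 0
s2 (pos 2,3,6,7,10,11,14,15): 1⊕0⊕1⊕1⊕0⊕1⊕1⊕1 = 0
s4 (pos 4,5,6,7,12,13,14,15): 0⊕1⊕1⊕1⊕0⊕0⊕1⊕1 = 1
s8 (pos 8,9,10,11,12,13,14,15): 1⊕0⊕0⊕1⊕0⊕0⊕1⊕1 = 0
Syndrome s8…s1 = 0100 → error at position 4.
Flip position 4: 010011110010011 → 010111110010011
Read data bits from positions 3,5,6,7,9,10,11,12,13,14,15: 01110010011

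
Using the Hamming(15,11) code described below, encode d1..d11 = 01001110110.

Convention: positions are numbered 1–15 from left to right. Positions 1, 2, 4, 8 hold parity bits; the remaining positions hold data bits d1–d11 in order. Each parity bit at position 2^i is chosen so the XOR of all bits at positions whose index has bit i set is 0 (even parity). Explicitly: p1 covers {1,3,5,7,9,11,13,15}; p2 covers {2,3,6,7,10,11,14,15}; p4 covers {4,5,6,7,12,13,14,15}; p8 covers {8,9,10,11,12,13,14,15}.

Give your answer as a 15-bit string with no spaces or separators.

Place data at non-parity positions: p1 p2 0 p4 1 0 0 p8 1 1 1 0 1 1 0
p1 (pos 1,3,5,7,9,11,13,15): XOR of data positions = 0⊕1⊕0⊕1⊕1⊕1⊕0 = 0
p2 (pos 2,3,6,7,10,11,14,15): XOR of data positions = 0⊕0⊕0⊕1⊕1⊕1⊕0 = 1
p4 (pos 4,5,6,7,12,13,14,15): XOR of data positions = 1⊕0⊕0⊕0⊕1⊕1⊕0 = 1
p8 (pos 8,9,10,11,12,13,14,15): XOR of data positions = 1⊕1⊕1⊕0⊕1⊕1⊕0 = 1
Codeword: 010110011110110

010110011110110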